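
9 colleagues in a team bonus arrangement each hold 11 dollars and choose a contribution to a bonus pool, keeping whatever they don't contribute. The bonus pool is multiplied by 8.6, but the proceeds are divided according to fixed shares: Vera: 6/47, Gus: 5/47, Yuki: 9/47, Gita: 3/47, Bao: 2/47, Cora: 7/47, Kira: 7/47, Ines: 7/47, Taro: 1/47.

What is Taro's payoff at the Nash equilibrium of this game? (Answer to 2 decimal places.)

A player with share s gets back 8.6·s per unit contributed, so full contribution is dominant for anyone with s > 1/8.6 = 0.1163 and zero contribution is dominant for anyone below.
The shares above 0.1163 belong to Vera, Yuki, Cora, Kira and Ines, contributing 11 each; the remaining 4 contribute 0. Total contributed: 55.
Taro keeps 11 and receives 8.6 × 55 × 1/47 = 10.06 from the bonus pool, for a payoff of 21.06.

21.06 dollars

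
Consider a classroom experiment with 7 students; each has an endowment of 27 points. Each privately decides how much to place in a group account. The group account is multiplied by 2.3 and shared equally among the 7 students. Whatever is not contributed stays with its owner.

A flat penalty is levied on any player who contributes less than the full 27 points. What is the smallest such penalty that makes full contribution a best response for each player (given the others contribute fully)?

18.13 points

Given the others contribute fully, the best deviation is to contribute 0 (any partial contribution still incurs the fine and gives up units whose private return 0.3286 is below 1).
Deviating from 27 to 0 saves 27 points but forfeits the deviator's share of the drop in the group account: 2.3/7 × 27 = 8.87.
So the deviation gain is 27 − 8.87 = 18.13, and the fine must be at least 18.13 points to wipe it out.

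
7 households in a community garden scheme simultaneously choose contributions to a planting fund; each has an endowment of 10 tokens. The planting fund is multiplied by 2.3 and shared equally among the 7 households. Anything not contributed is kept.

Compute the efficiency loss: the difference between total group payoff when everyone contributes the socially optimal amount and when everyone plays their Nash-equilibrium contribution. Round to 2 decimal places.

91.00 tokens

Each contributed unit returns 2.3/7 = 0.3286 to its contributor — below 1 — so contributing 0 is dominant for every player. At the Nash equilibrium everyone keeps their 10, and the group total is 7 × 10 = 70.
Each contributed unit returns 2.300 to the group as a whole (0.3286 to each of 7 players), which exceeds 1, so the social optimum is full contribution: group total = 2.300 × 70 = 161.00.
Efficiency loss = 161.00 − 70 = 91.00.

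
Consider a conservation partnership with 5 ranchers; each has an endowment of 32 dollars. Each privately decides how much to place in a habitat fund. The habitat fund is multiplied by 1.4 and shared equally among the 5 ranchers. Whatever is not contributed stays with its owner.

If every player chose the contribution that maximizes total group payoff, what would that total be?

224.00 dollars

Each contributed unit returns 1.400 to the group as a whole (0.2800 to each of 5 players), which exceeds 1, so the social optimum is full contribution: group total = 1.400 × 160 = 224.00.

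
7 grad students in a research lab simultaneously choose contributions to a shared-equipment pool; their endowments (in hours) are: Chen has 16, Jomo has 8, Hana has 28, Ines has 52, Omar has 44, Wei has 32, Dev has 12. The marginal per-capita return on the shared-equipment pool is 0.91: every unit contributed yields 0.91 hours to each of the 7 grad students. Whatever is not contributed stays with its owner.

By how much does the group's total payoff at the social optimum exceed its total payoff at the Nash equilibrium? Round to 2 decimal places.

1031.04 hours

The private return per contributed unit is 0.91 < 1 for everyone, so the Nash equilibrium is zero contribution and the group total is Σ E_j = 16 + 8 + 28 + 52 + 44 + 32 + 12 = 192.
Each contributed unit returns 6.370 to the group, so the social optimum is full contribution by everyone: group total = 6.370 × 192 = 1223.04.
Efficiency loss = (6.370 − 1) × 192 = 1031.04.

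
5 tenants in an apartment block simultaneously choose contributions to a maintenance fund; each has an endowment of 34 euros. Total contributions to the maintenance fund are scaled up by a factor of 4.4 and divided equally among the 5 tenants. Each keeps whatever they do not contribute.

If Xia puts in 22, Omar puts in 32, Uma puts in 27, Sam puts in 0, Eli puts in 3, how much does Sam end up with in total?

Total contributed: 22 + 32 + 27 + 0 + 3 = 84.
Each receives 4.4 × 84 / 5 = 73.92 from the maintenance fund.
Sam keeps 34 − 0 = 34, so Sam's payoff is 34 + 73.92 = 107.92.

107.92 euros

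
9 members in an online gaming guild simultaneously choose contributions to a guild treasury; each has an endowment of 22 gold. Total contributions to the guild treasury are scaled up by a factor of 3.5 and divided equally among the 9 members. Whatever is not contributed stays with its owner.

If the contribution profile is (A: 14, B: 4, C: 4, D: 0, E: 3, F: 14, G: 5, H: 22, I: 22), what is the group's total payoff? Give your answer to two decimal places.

Total contributed: 14 + 4 + 4 + 0 + 3 + 14 + 5 + 22 + 22 = 88; total kept: 9 × 22 − 88 = 110.
The guild treasury pays out 3.5 × 88 = 308.00 in aggregate.
Group total = 110 + 308.00 = 418.00.

418.00 gold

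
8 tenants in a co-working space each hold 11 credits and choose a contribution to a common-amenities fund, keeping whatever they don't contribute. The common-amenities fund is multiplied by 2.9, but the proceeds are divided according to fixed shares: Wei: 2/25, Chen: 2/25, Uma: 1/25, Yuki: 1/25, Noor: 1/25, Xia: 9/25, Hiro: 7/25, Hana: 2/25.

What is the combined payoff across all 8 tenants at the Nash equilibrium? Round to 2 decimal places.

108.90 credits

Player j's private return per contributed unit is 2.9 × (j's share). Contributing is weakly dominant for j when that share is at least 1/2.9 = 0.3448, and contributing 0 is dominant otherwise.
Xia alone (share 9/25) is above the threshold, contributing 11; the remaining 7 contribute 0. Total contributed: 11.
The common-amenities fund pays out 2.9 × 11 = 31.90 in total (split across the unequal shares, but the aggregate is all that matters for the group sum).
The 7 free-riders keep 11 each, adding 77. Group total = 77 + 31.90 = 108.90.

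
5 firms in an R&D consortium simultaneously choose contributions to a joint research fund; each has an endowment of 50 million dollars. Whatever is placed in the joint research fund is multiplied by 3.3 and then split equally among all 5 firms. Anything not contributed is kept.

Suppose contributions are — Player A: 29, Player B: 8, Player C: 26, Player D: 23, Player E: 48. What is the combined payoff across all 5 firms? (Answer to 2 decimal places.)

Total contributed: 29 + 8 + 26 + 23 + 48 = 134; total kept: 5 × 50 − 134 = 116.
The joint research fund pays out 3.3 × 134 = 442.20 in aggregate.
Group total = 116 + 442.20 = 558.20.

558.20 million dollars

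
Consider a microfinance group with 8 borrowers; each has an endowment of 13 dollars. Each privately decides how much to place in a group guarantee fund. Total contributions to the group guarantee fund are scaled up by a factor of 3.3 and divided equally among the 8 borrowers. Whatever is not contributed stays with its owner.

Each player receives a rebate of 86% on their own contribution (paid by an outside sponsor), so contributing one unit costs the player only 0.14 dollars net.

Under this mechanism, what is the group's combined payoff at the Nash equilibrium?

With the mechanism, a contributed unit returns (3.3/8) / 0.14 = 2.9464 per unit of net cost to the contributor — now above 1 — so contributing fully is weakly dominant for every player.
At the Nash equilibrium everyone contributes 13. Group total payoff = 8 × (13 × 0.86 + 3.3 × 13) = 432.64.

432.64 dollars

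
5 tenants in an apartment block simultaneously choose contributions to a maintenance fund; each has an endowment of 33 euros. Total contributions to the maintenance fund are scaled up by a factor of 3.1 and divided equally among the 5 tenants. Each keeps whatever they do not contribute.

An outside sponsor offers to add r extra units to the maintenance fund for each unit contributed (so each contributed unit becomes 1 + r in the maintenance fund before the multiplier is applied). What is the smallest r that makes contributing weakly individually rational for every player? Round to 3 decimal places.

With matching at rate r, one contributed unit becomes (1 + r) in the maintenance fund and returns 3.1 × (1 + r) / 5 to the contributor.
Setting this equal to 1: 1 + r = 5/3.1 = 1.6129.
So the minimum matching rate is r = 1.6129 − 1 = 0.613.

0.613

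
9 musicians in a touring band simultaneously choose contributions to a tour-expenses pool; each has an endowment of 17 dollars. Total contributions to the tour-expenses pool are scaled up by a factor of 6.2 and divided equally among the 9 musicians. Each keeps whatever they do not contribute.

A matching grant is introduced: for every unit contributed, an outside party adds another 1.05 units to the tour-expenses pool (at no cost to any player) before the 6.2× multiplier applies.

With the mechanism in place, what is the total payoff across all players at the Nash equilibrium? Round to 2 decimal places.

1944.63 dollars

Under the mechanism each unit contributed yields 6.2 × 2.05 / 9 = 1.4122 back to its contributor per unit of net cost, which exceeds 1, making full contribution the dominant choice for everyone.
At the Nash equilibrium everyone contributes 17. Group total payoff = 6.2 × 2.05 × 153 = 1944.63.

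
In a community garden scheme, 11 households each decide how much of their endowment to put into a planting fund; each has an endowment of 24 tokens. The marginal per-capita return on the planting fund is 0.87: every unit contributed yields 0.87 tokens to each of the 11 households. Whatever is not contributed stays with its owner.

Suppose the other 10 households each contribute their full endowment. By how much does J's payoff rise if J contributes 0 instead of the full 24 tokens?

Switching from a contribution of 24 to 0 lets J keep an extra 24 tokens, but lowers the planting fund by 24, which costs J their own share of that drop: 0.87 × 24 = 20.88.
Net gain = 24 − 20.88 = 3.12. The private return per contributed unit (0.87) is below 1, so free-riding is indeed the best response regardless of what the others do.

3.12 tokens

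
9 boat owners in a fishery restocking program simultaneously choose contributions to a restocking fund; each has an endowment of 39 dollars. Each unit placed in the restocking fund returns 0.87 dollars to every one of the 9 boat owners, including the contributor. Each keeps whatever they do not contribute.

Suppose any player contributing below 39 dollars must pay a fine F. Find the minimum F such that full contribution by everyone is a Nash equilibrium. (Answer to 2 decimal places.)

Given the others contribute fully, the best deviation is to contribute 0 (any partial contribution still incurs the fine and gives up units whose private return 0.87 is below 1).
Deviating from 39 to 0 saves 39 dollars but forfeits the deviator's share of the drop in the restocking fund: 0.87 × 39 = 33.93.
So the deviation gain is 39 − 33.93 = 5.07, and the fine must be at least 5.07 dollars to wipe it out.

5.07 dollars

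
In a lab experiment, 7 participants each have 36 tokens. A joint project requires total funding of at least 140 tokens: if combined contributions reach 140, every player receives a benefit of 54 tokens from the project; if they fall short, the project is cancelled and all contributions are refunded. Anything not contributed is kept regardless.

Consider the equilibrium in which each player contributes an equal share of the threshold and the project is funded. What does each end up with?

Equal share of the threshold: 140/7 = 20.
At this profile no one gains by cutting their contribution: any cut drops the total below 140, the project is cancelled, contributions are refunded, and the deviator ends with 36, which is less than 36 − 20 + 54 = 70. Contributing more than 20 just wastes the excess. So contributing exactly 20 is a best response.
Each player's payoff: 36 − 20 + 54 = 70.

70 tokens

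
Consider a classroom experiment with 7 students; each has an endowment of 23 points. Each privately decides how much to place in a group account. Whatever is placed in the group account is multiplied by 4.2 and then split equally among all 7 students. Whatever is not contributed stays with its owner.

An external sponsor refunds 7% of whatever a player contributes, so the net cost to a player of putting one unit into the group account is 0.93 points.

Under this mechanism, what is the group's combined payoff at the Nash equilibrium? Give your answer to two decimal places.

161.00 points

With the mechanism, a contributed unit returns (4.2/7) / 0.93 = 0.6452 per unit of net cost — still below 1 — so contributing 0 remains dominant for every player.
Everyone keeps their endowment and the group total is 7 × 23 = 161.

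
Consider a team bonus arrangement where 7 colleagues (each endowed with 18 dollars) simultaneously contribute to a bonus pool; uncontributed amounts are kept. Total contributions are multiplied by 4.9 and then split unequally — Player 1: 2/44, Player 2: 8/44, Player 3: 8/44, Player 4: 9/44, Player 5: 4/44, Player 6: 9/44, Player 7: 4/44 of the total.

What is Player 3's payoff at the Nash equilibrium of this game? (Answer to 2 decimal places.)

50.07 dollars

A player with share s gets back 4.9·s per unit contributed, so full contribution is dominant for anyone with s > 1/4.9 = 0.2041 and zero contribution is dominant for anyone below.
Player 4 and Player 6 clear that bar, contributing 18 each; the remaining 5 contribute 0. Total contributed: 36.
Player 3 keeps 18 and receives 4.9 × 36 × 8/44 = 32.07 from the bonus pool, for a payoff of 50.07.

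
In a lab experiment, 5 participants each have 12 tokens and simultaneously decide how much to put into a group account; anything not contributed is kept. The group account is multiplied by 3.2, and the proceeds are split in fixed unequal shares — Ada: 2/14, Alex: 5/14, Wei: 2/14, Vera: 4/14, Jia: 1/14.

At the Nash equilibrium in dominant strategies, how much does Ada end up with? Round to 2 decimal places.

For player j, contributing a unit is worthwhile iff 3.2 × (j's share) ≥ 1, i.e. iff j's share is at least 0.3125.
Only Alex (5/14) clears that bar, contributing 12; the remaining 4 contribute 0. Total contributed: 12.
Ada keeps 12 and receives 3.2 × 12 × 2/14 = 5.49 from the group account, for a payoff of 17.49.

17.49 tokens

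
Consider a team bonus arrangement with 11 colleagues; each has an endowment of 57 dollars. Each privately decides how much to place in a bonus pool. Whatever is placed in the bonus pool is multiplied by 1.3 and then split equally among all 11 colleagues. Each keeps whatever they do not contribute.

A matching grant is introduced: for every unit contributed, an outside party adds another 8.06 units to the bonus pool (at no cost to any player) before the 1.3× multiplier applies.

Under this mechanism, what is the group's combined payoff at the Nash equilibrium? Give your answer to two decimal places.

7384.81 dollars

The effective private return per unit is now 1.3 × 9.06 / 11 = 1.0707 > 1, so every player's dominant strategy flips to full contribution.
So the Nash equilibrium is full contribution by all 11; the group earns 1.3 × 9.06 × 627 = 7384.81.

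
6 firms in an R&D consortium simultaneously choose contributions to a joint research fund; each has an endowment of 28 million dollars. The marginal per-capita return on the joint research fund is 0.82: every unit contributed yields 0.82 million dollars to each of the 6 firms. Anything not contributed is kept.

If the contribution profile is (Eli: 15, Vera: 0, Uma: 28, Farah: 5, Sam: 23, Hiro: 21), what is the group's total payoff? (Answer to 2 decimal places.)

528.64 million dollars

Total contributed: 15 + 0 + 28 + 5 + 23 + 21 = 92; total kept: 6 × 28 − 92 = 76.
The joint research fund pays out 0.82 × 6 × 92 = 452.64 in aggregate.
Group total = 76 + 452.64 = 528.64.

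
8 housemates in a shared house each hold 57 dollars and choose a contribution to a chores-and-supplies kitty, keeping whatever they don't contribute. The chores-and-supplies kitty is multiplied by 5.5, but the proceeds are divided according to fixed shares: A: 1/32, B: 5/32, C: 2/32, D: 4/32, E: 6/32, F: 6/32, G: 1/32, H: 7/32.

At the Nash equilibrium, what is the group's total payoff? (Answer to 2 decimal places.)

1225.50 dollars

For player j, contributing a unit is worthwhile iff 5.5 × (j's share) ≥ 1, i.e. iff j's share is at least 0.1818.
E, F and H clear that bar, contributing 57 each; the remaining 5 contribute 0. Total contributed: 171.
The chores-and-supplies kitty pays out 5.5 × 171 = 940.50 in total (split across the unequal shares, but the aggregate is all that matters for the group sum).
The 5 free-riders keep 57 each, adding 285. Group total = 285 + 940.50 = 1225.50.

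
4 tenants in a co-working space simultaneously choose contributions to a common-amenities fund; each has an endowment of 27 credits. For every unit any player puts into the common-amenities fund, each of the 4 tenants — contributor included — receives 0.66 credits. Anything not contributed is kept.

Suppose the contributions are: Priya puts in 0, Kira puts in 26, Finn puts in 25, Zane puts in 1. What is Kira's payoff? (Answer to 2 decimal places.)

Total contributed: 0 + 26 + 25 + 1 = 52.
Each receives 0.66 × 52 = 34.32 from the common-amenities fund.
Kira keeps 27 − 26 = 1, so Kira's payoff is 1 + 34.32 = 35.32.

35.32 credits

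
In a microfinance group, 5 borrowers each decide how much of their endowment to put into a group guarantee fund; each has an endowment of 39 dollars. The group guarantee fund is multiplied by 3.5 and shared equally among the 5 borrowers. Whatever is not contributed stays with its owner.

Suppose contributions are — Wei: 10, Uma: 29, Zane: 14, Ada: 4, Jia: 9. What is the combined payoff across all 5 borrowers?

Total contributed: 10 + 29 + 14 + 4 + 9 = 66; total kept: 5 × 39 − 66 = 129.
The group guarantee fund pays out 3.5 × 66 = 231.00 in aggregate.
Group total = 129 + 231.00 = 360.00.

360.00 dollars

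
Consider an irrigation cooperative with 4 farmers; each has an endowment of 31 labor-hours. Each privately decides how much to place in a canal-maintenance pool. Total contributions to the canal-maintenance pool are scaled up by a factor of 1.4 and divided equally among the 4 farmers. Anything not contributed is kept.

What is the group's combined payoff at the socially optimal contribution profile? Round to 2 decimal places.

173.60 labor-hours

Each contributed unit returns 1.400 to the group as a whole (0.3500 to each of 4 players), which exceeds 1, so the social optimum is full contribution: group total = 1.400 × 124 = 173.60.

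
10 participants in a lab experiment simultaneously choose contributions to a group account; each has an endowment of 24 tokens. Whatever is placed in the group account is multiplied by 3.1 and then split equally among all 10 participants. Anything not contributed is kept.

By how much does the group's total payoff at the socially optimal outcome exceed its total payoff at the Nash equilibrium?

504.00 tokens

Each contributed unit returns 3.1/10 = 0.3100 to its contributor — below 1 — so contributing 0 is dominant for every player. At the Nash equilibrium everyone keeps their 24, and the group total is 10 × 24 = 240.
Each contributed unit returns 3.100 to the group as a whole (0.3100 to each of 10 players), which exceeds 1, so the social optimum is full contribution: group total = 3.100 × 240 = 744.00.
Efficiency loss = 744.00 − 240 = 504.00.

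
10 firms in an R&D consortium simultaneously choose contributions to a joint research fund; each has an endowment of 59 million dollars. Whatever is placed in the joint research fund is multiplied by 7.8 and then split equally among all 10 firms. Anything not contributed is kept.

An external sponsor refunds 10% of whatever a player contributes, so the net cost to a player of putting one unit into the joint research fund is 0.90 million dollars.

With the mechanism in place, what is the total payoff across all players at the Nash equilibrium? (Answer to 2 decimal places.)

With the mechanism, a contributed unit returns (7.8/10) / 0.90 = 0.8667 per unit of net cost — still below 1 — so contributing 0 remains dominant for every player.
At the Nash equilibrium no one contributes; group total payoff = 10 × 59 = 590.

590.00 million dollars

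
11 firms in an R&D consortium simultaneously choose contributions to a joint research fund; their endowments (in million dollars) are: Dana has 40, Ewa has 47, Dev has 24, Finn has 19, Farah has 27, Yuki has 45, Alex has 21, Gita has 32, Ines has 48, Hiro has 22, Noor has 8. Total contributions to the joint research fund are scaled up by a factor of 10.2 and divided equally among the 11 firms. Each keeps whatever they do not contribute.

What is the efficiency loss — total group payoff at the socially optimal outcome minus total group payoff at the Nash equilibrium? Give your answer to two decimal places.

3063.60 million dollars

The private return per contributed unit is 10.2/11 = 0.9273 < 1 for every player regardless of endowment, so the Nash equilibrium is zero contribution and the group total is Σ E_j = 40 + 47 + 24 + 19 + 27 + 45 + 21 + 32 + 48 + 22 + 8 = 333.
Each contributed unit returns 10.200 to the group, so the social optimum is full contribution by everyone: group total = 10.200 × 333 = 3396.60.
Efficiency loss = (10.200 − 1) × 333 = 3063.60.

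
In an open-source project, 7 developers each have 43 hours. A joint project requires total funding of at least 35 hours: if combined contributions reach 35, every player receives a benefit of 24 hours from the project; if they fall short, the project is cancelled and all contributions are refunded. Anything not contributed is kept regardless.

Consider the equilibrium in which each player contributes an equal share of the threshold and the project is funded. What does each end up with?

62 hours

Equal share of the threshold: 35/7 = 5.
At this profile no one gains by cutting their contribution: any cut drops the total below 35, the project is cancelled, contributions are refunded, and the deviator ends with 43, which is less than 43 − 5 + 24 = 62. Contributing more than 5 just wastes the excess. So contributing exactly 5 is a best response.
Each player's payoff: 43 − 5 + 24 = 62.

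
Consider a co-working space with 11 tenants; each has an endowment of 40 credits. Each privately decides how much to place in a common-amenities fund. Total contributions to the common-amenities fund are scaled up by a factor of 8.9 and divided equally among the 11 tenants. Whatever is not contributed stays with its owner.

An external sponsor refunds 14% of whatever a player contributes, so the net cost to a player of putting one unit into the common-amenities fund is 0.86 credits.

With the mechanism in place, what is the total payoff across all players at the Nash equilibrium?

The effective private return is (8.9/11) / 0.86 = 0.9408, which is still under 1, so the mechanism doesn't change anyone's dominant strategy: zero contribution.
Everyone keeps their endowment and the group total is 11 × 40 = 440.

440.00 credits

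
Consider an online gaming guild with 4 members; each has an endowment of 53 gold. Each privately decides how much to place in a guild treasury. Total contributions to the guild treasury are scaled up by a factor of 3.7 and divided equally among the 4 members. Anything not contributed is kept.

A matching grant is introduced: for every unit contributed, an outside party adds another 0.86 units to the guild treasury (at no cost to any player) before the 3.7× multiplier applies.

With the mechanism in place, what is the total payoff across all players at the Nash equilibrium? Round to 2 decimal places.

With the mechanism, a contributed unit returns 3.7 × 1.86 / 4 = 1.7205 per unit of net cost to the contributor — now above 1 — so contributing fully is weakly dominant for every player.
So the Nash equilibrium is full contribution by all 4; the group earns 3.7 × 1.86 × 212 = 1458.98.

1458.98 gold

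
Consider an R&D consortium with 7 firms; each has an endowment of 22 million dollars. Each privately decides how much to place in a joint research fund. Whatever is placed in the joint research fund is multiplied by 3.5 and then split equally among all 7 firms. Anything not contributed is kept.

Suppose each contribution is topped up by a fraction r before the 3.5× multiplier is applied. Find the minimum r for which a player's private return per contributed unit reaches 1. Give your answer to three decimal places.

1.000

With matching at rate r, one contributed unit becomes (1 + r) in the joint research fund and returns 3.5 × (1 + r) / 7 to the contributor.
Setting this equal to 1: 1 + r = 7/3.5 = 2.0000.
So the minimum matching rate is r = 2.0000 − 1 = 1.000.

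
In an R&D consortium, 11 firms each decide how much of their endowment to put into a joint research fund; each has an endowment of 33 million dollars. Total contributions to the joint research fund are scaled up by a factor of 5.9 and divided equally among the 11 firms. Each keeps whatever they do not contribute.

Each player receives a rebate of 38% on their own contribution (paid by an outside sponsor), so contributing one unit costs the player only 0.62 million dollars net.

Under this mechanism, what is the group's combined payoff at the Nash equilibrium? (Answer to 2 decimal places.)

Even with the mechanism, each unit contributed returns only (5.9/11) / 0.62 = 0.8651 per unit of net cost, so contributing nothing is still dominant.
Everyone keeps their endowment and the group total is 11 × 33 = 363.

363.00 million dollars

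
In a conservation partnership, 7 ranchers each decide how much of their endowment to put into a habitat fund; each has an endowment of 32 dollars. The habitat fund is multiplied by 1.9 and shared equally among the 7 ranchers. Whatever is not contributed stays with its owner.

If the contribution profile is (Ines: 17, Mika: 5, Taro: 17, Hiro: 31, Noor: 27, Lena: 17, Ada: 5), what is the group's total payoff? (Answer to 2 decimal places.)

331.10 dollars

Total contributed: 17 + 5 + 17 + 31 + 27 + 17 + 5 = 119; total kept: 7 × 32 − 119 = 105.
The habitat fund pays out 1.9 × 119 = 226.10 in aggregate.
Group total = 105 + 226.10 = 331.10.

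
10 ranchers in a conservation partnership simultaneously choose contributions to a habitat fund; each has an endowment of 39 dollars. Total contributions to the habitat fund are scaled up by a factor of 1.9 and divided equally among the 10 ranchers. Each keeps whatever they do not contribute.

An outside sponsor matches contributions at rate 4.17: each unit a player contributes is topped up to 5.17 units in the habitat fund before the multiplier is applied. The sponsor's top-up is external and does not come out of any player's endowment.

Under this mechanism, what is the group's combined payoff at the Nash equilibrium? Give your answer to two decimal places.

With the mechanism, a contributed unit returns 1.9 × 5.17 / 10 = 0.9823 per unit of net cost — still below 1 — so contributing 0 remains dominant for every player.
At the Nash equilibrium no one contributes; group total payoff = 10 × 39 = 390.

390.00 dollars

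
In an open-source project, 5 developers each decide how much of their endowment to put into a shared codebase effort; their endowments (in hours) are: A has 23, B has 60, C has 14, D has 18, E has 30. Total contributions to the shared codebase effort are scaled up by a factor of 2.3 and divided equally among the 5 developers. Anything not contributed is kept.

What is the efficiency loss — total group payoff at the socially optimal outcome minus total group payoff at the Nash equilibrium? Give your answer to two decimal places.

188.50 hours

The private return per contributed unit is 2.3/5 = 0.4600 < 1 for every player regardless of endowment, so the Nash equilibrium is zero contribution and the group total is Σ E_j = 23 + 60 + 14 + 18 + 30 = 145.
Each contributed unit returns 2.300 to the group, so the social optimum is full contribution by everyone: group total = 2.300 × 145 = 333.50.
Efficiency loss = (2.300 − 1) × 145 = 188.50.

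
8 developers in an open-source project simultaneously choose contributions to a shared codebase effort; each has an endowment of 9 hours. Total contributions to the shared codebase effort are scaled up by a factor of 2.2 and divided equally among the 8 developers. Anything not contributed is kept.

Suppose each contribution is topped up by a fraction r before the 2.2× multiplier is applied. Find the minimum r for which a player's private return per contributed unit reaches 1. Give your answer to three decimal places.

With matching at rate r, one contributed unit becomes (1 + r) in the shared codebase effort and returns 2.2 × (1 + r) / 8 to the contributor.
Setting this equal to 1: 1 + r = 8/2.2 = 3.6364.
So the minimum matching rate is r = 3.6364 − 1 = 2.636.

2.636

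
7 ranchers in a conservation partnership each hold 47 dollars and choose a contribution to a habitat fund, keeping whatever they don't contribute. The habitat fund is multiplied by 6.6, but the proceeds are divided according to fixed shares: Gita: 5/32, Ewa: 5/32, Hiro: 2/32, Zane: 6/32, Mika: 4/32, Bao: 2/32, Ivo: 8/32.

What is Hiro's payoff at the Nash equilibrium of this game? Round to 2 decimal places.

124.55 dollars

Each unit j contributes comes back to j as 6.6 × (j's share), so j prefers to contribute only if that share exceeds 1/6.6 = 0.1515; otherwise keeping the unit dominates.
The shares above 0.1515 belong to Gita, Ewa, Zane and Ivo, contributing 47 each; the remaining 3 contribute 0. Total contributed: 188.
Hiro keeps 47 and receives 6.6 × 188 × 2/32 = 77.55 from the habitat fund, for a payoff of 124.55.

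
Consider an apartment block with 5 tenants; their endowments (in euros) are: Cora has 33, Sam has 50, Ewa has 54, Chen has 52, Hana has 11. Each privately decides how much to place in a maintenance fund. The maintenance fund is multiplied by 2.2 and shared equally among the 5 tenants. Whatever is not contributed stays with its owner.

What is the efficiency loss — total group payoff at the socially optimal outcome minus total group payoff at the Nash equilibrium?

The private return per contributed unit is 2.2/5 = 0.4400 < 1 for every player regardless of endowment, so the Nash equilibrium is zero contribution and the group total is Σ E_j = 33 + 50 + 54 + 52 + 11 = 200.
Each contributed unit returns 2.200 to the group, so the social optimum is full contribution by everyone: group total = 2.200 × 200 = 440.00.
Efficiency loss = (2.200 − 1) × 200 = 240.00.

240.00 euros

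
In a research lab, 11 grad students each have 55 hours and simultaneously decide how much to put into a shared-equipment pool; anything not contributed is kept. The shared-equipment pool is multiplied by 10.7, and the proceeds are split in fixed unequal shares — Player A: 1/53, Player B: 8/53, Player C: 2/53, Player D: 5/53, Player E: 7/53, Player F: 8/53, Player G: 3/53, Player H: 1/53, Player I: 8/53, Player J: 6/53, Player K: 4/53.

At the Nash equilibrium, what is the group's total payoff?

3806.00 hours

Each unit j contributes comes back to j as 10.7 × (j's share), so j prefers to contribute only if that share exceeds 1/10.7 = 0.0935; otherwise keeping the unit dominates.
The shares above 0.0935 belong to Player B, Player D, Player E, Player F, Player I and Player J, contributing 55 each; the remaining 5 contribute 0. Total contributed: 330.
The shared-equipment pool pays out 10.7 × 330 = 3531.00 in total (split across the unequal shares, but the aggregate is all that matters for the group sum).
The 5 free-riders keep 55 each, adding 275. Group total = 275 + 3531.00 = 3806.00.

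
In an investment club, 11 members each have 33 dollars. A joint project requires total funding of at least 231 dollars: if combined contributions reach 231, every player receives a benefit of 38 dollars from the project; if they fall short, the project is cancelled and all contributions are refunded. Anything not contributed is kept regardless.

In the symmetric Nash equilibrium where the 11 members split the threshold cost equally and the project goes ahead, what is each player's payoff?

50 dollars

Equal share of the threshold: 231/11 = 21.
At this profile no one gains by cutting their contribution: any cut drops the total below 231, the project is cancelled, contributions are refunded, and the deviator ends with 33, which is less than 33 − 21 + 38 = 50. Contributing more than 21 just wastes the excess. So contributing exactly 21 is a best response.
Each player's payoff: 33 − 21 + 38 = 50.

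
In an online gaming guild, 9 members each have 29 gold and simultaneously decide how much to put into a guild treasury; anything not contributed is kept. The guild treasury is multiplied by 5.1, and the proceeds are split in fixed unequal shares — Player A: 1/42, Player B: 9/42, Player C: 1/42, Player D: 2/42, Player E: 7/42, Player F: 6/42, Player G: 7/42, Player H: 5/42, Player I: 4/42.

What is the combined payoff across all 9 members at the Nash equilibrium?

379.90 gold

Player j's private return per contributed unit is 5.1 × (j's share). Contributing is weakly dominant for j when that share is at least 1/5.1 = 0.1961, and contributing 0 is dominant otherwise.
Player B alone (share 9/42) is above the threshold, contributing 29; the remaining 8 contribute 0. Total contributed: 29.
The guild treasury pays out 5.1 × 29 = 147.90 in total (split across the unequal shares, but the aggregate is all that matters for the group sum).
The 8 free-riders keep 29 each, adding 232. Group total = 232 + 147.90 = 379.90.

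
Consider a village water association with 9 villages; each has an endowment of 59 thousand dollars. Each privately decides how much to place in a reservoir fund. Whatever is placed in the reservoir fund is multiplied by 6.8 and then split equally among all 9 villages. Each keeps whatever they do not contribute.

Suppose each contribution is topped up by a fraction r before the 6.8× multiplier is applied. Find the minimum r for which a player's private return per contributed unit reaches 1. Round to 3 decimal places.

0.324

With matching at rate r, one contributed unit becomes (1 + r) in the reservoir fund and returns 6.8 × (1 + r) / 9 to the contributor.
Setting this equal to 1: 1 + r = 9/6.8 = 1.3235.
So the minimum matching rate is r = 1.3235 − 1 = 0.324.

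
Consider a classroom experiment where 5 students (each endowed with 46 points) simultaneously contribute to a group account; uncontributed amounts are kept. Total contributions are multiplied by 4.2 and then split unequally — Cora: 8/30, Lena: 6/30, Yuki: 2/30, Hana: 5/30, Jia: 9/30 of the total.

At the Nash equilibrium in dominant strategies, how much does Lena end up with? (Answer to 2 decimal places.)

123.28 points

For player j, contributing a unit is worthwhile iff 4.2 × (j's share) ≥ 1, i.e. iff j's share is at least 0.2381.
The shares above 0.2381 belong to Cora and Jia, contributing 46 each; the remaining 3 contribute 0. Total contributed: 92.
Lena keeps 46 and receives 4.2 × 92 × 6/30 = 77.28 from the group account, for a payoff of 123.28.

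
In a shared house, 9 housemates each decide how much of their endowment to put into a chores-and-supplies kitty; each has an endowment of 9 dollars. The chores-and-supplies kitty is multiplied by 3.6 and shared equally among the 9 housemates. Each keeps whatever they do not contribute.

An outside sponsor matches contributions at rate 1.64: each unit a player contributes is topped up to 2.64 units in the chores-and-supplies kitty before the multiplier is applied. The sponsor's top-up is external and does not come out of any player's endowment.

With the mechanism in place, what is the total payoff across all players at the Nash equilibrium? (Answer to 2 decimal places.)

The effective private return per unit is now 3.6 × 2.64 / 9 = 1.0560 > 1, so every player's dominant strategy flips to full contribution.
So the Nash equilibrium is full contribution by all 9; the group earns 3.6 × 2.64 × 81 = 769.82.

769.82 dollars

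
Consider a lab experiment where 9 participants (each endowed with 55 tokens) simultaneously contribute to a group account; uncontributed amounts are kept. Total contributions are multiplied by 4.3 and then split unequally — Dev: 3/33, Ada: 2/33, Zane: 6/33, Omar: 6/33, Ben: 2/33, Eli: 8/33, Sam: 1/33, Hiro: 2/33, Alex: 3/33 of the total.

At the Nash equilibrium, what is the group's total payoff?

A player with share s gets back 4.3·s per unit contributed, so full contribution is dominant for anyone with s > 1/4.3 = 0.2326 and zero contribution is dominant for anyone below.
Eli alone (share 8/33) is above the threshold, contributing 55; the remaining 8 contribute 0. Total contributed: 55.
The group account pays out 4.3 × 55 = 236.50 in total (split across the unequal shares, but the aggregate is all that matters for the group sum).
The 8 free-riders keep 55 each, adding 440. Group total = 440 + 236.50 = 676.50.

676.50 tokens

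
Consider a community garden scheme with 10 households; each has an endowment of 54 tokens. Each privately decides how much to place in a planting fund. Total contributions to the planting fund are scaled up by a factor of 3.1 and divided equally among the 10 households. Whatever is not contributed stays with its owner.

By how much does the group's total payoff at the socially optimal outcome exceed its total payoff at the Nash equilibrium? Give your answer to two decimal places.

Each contributed unit returns 3.1/10 = 0.3100 to its contributor — below 1 — so contributing 0 is dominant for every player. At the Nash equilibrium everyone keeps their 54, and the group total is 10 × 54 = 540.
Each contributed unit returns 3.100 to the group as a whole (0.3100 to each of 10 players), which exceeds 1, so the social optimum is full contribution: group total = 3.100 × 540 = 1674.00.
Efficiency loss = 1674.00 − 540 = 1134.00.

1134.00 tokens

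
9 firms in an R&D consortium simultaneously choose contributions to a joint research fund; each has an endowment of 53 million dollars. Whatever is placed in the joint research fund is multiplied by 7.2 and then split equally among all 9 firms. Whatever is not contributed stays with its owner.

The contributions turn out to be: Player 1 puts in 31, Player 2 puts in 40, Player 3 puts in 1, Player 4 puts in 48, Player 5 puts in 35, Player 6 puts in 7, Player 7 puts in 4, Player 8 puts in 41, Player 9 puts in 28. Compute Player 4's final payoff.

Total contributed: 31 + 40 + 1 + 48 + 35 + 7 + 4 + 41 + 28 = 235.
Each receives 7.2 × 235 / 9 = 188.00 from the joint research fund.
Player 4 keeps 53 − 48 = 5, so Player 4's payoff is 5 + 188.00 = 193.00.

193.00 million dollars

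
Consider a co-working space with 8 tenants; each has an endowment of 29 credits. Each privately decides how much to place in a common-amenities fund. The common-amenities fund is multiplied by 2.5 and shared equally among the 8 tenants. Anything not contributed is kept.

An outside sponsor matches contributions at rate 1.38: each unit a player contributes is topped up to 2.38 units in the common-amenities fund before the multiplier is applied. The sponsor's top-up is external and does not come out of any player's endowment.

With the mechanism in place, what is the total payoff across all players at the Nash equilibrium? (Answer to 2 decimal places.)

232.00 credits

With the mechanism, a contributed unit returns 2.5 × 2.38 / 8 = 0.7438 per unit of net cost — still below 1 — so contributing 0 remains dominant for every player.
At the Nash equilibrium no one contributes; group total payoff = 8 × 29 = 232.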